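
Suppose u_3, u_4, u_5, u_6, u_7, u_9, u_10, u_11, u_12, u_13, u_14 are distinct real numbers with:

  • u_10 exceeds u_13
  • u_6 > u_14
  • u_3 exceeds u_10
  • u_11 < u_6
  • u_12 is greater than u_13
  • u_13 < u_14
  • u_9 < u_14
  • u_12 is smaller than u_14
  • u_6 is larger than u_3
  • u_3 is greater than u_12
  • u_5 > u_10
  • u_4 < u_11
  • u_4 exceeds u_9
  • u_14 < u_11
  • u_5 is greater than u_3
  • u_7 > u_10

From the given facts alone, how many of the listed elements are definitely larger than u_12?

The elements the relations force above u_12 are u_14, u_3, u_5, u_11, u_6 — no chain reaches any other.
That is 5.

5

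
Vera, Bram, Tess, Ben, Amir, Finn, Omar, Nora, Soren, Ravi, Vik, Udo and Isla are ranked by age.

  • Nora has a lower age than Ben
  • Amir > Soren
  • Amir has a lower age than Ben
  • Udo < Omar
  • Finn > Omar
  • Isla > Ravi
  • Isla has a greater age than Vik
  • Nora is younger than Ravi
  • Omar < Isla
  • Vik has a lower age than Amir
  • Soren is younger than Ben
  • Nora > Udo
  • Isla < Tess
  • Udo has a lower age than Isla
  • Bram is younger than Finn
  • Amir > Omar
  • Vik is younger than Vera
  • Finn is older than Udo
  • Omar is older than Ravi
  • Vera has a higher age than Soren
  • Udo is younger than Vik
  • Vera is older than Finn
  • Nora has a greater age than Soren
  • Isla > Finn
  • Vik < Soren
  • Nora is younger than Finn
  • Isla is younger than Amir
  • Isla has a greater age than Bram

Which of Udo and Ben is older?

Link the given pairs in sequence: Udo < Vik; Vik < Soren; Soren < Nora; Nora < Ravi; Ravi < Omar; Omar < Finn; Finn < Isla; Isla < Amir; Amir < Ben.
Together: Udo < Vik < Soren < Nora < Ravi < Omar < Finn < Isla < Amir < Ben.
So Udo < Ben; Ben is the older of the two.

Ben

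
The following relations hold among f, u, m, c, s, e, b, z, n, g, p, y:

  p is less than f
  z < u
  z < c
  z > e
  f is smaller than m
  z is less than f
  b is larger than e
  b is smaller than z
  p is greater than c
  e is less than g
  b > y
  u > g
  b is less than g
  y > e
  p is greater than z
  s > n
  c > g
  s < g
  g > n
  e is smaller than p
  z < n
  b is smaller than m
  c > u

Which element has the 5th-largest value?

Piecing the relations together gives one ordering: e < y < b < z < n < s < g < u < c < p < f < m.
The 5th largest is u.

u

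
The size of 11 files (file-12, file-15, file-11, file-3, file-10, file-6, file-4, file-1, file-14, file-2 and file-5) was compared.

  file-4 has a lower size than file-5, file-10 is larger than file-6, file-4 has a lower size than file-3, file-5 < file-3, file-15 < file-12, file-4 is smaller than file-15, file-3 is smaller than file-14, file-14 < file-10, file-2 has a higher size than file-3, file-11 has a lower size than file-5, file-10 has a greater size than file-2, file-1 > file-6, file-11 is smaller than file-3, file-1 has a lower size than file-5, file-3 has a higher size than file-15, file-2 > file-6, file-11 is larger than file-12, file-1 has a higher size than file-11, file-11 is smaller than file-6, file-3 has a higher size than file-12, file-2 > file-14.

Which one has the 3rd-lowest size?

Piecing the relations together gives one ordering: file-4 < file-15 < file-12 < file-11 < file-6 < file-1 < file-5 < file-3 < file-14 < file-2 < file-10.
Counting 3 from the smallest end gives file-12.

file-12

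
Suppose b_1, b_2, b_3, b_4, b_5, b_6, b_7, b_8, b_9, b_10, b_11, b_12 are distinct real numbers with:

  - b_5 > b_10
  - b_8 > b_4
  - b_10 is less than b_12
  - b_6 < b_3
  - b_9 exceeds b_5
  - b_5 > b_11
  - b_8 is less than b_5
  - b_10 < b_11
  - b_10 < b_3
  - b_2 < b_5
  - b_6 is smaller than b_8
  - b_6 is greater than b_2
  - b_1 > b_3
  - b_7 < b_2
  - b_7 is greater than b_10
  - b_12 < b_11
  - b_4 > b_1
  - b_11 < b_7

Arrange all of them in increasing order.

Each adjacent pair is fixed by a given relation: b_10 < b_12; b_12 < b_11; b_11 < b_7; b_7 < b_2; b_2 < b_6; b_6 < b_3; b_3 < b_1; b_1 < b_4; b_4 < b_8; b_8 < b_5; b_5 < b_9. Chaining them end to end gives the full order.

b_10 < b_12 < b_11 < b_7 < b_2 < b_6 < b_3 < b_1 < b_4 < b_8 < b_5 < b_9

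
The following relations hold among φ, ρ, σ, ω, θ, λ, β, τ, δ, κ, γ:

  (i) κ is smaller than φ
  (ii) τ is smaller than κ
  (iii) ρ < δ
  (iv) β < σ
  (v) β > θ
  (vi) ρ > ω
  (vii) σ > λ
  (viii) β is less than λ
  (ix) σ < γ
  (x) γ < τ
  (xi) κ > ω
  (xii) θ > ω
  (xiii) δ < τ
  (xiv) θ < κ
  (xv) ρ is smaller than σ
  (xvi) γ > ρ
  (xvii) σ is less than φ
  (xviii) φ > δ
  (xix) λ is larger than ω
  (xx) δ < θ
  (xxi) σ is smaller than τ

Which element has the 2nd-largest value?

Chaining the given pairs: ω < ρ < δ < θ < β < λ < σ < γ < τ < κ < φ.
The 2nd largest is κ.

κ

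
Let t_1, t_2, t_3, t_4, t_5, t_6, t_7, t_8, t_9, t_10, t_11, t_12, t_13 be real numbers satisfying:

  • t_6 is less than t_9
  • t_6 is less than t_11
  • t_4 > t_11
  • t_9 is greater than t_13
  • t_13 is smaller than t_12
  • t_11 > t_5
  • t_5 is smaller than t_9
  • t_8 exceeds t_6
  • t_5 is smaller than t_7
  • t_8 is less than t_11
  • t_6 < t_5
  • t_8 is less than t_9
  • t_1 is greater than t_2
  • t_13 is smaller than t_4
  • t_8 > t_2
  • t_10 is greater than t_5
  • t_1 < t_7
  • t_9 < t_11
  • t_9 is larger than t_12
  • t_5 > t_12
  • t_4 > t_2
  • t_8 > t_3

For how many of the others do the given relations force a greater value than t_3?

4

Directly above t_3: t_8.
One step further: t_9, t_11 (3 so far).
One step further: t_4 (4 so far).
No other element is forced above t_3 by the given relations, so the count is 4.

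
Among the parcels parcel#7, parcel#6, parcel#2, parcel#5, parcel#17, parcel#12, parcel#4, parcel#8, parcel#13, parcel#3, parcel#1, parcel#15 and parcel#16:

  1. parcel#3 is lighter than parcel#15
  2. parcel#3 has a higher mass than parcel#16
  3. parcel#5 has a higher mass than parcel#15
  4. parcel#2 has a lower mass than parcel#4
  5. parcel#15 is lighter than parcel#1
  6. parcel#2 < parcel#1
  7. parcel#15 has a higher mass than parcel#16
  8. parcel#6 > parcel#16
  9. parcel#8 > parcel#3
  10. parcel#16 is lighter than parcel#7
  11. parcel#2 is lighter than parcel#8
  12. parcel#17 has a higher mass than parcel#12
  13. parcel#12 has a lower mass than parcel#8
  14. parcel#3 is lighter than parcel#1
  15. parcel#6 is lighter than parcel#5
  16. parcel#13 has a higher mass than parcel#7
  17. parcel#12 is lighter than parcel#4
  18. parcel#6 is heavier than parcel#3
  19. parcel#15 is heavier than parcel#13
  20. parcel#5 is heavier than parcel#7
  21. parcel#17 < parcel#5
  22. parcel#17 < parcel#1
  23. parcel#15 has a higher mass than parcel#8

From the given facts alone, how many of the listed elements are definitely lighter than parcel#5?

The elements the relations force below parcel#5 are parcel#12, parcel#16, parcel#3, parcel#17, parcel#7, parcel#2, parcel#8, parcel#13, parcel#15, parcel#6 — no chain reaches any other.
That is 10.

10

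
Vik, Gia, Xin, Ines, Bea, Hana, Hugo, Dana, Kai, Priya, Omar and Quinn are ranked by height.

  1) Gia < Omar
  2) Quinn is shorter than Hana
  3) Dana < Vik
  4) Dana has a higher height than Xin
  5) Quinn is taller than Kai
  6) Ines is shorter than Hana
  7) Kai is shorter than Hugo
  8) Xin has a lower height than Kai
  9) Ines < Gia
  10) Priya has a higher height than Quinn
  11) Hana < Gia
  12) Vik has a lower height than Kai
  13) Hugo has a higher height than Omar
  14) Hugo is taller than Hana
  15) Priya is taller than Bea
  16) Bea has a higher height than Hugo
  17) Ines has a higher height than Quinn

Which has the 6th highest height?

Hana

Chaining the given pairs: Xin < Dana < Vik < Kai < Quinn < Ines < Hana < Gia < Omar < Hugo < Bea < Priya.
Counting 6 from the largest end gives Hana.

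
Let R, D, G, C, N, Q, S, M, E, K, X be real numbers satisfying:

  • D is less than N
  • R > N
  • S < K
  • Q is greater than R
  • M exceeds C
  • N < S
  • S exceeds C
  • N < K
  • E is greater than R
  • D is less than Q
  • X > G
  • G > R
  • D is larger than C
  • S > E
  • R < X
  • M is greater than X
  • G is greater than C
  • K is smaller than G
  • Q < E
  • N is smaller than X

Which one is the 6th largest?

E

Chaining the given pairs: C < D < N < R < Q < E < S < K < G < X < M.
Counting 6 from the largest end gives E.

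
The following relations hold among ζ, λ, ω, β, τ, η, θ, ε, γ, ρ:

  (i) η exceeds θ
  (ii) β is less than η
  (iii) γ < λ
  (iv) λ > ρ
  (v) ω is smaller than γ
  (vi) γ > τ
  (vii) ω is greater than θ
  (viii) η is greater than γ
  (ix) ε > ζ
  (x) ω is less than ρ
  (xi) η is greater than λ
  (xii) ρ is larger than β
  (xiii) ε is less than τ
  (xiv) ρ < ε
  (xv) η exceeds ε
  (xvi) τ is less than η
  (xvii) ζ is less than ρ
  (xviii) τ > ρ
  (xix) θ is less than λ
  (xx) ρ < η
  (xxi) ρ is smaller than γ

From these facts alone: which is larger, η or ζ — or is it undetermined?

η

Following the relations from ζ: ζ < ρ < ε < τ < γ < λ < η.
So η is larger.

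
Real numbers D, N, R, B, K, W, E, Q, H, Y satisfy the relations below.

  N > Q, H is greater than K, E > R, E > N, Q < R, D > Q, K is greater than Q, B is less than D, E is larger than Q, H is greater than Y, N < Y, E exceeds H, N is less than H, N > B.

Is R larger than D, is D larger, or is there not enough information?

undetermined

Following every chain through D: below D we get B, Q.
R is not reached, and no chain runs the other way from R to D.
So the given relations leave the order of D and R undetermined.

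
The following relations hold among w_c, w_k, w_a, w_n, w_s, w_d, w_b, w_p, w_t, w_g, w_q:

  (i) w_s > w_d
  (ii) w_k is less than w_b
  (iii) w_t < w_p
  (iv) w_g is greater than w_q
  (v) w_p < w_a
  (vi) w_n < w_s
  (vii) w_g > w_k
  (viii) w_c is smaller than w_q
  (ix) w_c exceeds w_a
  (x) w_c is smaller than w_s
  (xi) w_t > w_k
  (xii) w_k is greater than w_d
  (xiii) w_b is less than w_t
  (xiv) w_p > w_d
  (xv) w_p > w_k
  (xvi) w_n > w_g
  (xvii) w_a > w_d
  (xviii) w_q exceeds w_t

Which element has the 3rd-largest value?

Piecing the relations together gives one ordering: w_d < w_k < w_b < w_t < w_p < w_a < w_c < w_q < w_g < w_n < w_s.
The 3rd largest is w_g.

w_g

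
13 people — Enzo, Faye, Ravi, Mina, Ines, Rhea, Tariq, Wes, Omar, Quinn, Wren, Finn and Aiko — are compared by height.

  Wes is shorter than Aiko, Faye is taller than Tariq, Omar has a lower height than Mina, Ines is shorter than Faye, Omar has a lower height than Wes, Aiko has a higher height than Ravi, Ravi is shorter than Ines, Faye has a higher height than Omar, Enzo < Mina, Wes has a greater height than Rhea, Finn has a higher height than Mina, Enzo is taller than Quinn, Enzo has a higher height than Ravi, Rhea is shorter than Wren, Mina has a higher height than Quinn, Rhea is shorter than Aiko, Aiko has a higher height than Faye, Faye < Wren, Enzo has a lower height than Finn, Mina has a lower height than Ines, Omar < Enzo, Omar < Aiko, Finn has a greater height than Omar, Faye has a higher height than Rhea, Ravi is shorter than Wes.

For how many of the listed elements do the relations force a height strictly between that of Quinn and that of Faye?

3

Chaining upward from Quinn reaches: Enzo, Mina, Finn, Ines, Wren, Aiko.
Chaining downward from Faye reaches: Rhea, Omar, Tariq, Ravi, Enzo, Mina, Ines.
Strictly between Quinn and Faye are those in both lists: Enzo, Mina, Ines — 3 elements.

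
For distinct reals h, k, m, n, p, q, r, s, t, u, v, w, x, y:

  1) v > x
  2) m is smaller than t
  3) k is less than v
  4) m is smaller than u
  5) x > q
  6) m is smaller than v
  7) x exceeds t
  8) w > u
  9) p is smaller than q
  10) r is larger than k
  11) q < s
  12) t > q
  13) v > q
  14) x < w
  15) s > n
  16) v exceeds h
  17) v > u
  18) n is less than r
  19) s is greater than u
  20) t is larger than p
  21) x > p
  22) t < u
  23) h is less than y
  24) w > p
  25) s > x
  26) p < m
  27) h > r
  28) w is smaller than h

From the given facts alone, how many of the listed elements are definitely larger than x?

Directly above x: w, v, s.
One step further: h (4 so far).
One step further: y (5 so far).
No other element is forced above x by the given relations, so the count is 5.

5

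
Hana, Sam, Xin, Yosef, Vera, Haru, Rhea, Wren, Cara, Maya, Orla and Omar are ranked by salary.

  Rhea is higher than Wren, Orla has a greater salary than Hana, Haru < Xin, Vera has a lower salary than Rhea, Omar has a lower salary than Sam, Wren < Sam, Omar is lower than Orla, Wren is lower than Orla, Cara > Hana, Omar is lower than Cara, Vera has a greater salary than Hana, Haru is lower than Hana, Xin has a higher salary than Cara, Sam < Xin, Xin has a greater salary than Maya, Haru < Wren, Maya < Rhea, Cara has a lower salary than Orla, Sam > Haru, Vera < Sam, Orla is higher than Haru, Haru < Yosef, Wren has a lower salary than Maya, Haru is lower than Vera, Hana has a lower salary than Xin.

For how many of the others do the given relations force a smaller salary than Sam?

The elements the relations force below Sam are Haru, Omar, Hana, Wren, Vera — no chain reaches any other.
That is 5.

5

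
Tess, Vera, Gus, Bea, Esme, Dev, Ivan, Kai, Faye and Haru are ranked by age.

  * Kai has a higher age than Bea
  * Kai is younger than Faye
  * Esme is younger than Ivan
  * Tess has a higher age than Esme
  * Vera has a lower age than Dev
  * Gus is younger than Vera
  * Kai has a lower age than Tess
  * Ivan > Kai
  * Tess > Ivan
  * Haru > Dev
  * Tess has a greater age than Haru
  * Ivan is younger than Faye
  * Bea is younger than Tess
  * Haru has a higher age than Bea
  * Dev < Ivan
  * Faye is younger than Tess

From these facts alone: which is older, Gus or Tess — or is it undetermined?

Link the given pairs in sequence: Gus < Vera; Vera < Dev; Dev < Ivan; Ivan < Faye; Faye < Tess.
Together: Gus < Vera < Dev < Ivan < Faye < Tess.
So Tess is older.

Tess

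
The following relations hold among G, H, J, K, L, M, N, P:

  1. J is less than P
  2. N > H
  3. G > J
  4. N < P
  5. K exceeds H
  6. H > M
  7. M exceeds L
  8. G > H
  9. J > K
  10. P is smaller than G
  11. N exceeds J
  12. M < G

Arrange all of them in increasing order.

Each adjacent pair is fixed by a given relation: L < M; M < H; H < K; K < J; J < N; N < P; P < G. Chaining them end to end gives the full order.

L < M < H < K < J < N < P < G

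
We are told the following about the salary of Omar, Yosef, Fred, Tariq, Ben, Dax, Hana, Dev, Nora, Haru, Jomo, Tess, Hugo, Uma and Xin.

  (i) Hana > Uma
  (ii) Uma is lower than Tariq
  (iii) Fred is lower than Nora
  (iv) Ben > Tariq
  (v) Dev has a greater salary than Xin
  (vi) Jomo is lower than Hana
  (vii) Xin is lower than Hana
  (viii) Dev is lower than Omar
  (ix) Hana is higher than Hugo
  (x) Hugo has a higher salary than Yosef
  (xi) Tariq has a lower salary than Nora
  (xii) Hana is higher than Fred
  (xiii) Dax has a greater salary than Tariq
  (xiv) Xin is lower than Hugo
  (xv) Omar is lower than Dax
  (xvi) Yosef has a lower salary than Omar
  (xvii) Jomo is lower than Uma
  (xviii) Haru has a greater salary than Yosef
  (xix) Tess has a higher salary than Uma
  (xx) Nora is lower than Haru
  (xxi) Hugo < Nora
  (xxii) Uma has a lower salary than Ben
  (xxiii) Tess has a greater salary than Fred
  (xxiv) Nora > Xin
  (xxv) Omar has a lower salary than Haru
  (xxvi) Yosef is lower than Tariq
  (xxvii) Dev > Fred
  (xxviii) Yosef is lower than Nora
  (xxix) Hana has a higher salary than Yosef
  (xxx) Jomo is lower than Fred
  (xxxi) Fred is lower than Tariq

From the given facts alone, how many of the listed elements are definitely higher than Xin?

7

From Xin the given relations immediately reach Hugo, Dev, Nora, Hana.
From those, Omar, Haru — 6 in total.
From those, Dax — 7 in total.
Nothing else is reachable above Xin; 7 in all.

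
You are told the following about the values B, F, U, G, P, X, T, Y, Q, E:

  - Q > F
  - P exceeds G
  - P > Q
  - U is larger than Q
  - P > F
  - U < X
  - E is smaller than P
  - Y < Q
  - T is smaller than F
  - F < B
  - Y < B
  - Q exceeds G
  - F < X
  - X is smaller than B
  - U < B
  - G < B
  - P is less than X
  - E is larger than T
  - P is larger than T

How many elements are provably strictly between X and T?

5

Chaining upward from T reaches: F, E, Q, P, U, B.
Chaining downward from X reaches: F, G, Y, E, Q, P, U.
Strictly between T and X are those in both lists: F, E, Q, P, U — 5 elements.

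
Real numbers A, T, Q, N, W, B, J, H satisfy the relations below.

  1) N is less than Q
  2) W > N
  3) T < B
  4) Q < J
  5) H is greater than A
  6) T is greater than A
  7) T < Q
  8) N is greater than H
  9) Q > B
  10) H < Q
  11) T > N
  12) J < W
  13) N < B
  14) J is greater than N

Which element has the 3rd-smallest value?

The consecutive relations fix a unique order: A < H < N < T < B < Q < J < W.
Counting 3 from the smallest end gives N.

N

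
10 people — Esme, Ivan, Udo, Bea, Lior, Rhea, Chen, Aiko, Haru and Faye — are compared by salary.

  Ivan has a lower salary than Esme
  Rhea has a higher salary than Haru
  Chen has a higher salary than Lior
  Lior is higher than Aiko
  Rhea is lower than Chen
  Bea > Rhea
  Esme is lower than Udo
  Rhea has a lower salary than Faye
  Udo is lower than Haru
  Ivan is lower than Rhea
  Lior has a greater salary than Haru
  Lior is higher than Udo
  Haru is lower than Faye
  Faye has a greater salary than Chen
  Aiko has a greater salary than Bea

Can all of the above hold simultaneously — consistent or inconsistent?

Every relation is compatible with Ivan < Esme < Udo < Haru < Rhea < Bea < Aiko < Lior < Chen < Faye; the set is consistent.

consistent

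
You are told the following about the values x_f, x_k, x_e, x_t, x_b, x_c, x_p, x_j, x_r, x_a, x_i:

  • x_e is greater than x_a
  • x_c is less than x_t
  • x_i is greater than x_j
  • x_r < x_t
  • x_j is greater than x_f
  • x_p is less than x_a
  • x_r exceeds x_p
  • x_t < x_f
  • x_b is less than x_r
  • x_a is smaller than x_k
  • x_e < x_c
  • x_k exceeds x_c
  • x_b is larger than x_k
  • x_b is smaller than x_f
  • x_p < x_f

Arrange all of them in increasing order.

x_p < x_a < x_e < x_c < x_k < x_b < x_r < x_t < x_f < x_j < x_i

Nothing is placed below x_p, so it is least; from there x_p < x_a; x_a < x_e; x_e < x_c; x_c < x_k; x_k < x_b; x_b < x_r; x_r < x_t; x_t < x_f; x_f < x_j; x_j < x_i, each given directly.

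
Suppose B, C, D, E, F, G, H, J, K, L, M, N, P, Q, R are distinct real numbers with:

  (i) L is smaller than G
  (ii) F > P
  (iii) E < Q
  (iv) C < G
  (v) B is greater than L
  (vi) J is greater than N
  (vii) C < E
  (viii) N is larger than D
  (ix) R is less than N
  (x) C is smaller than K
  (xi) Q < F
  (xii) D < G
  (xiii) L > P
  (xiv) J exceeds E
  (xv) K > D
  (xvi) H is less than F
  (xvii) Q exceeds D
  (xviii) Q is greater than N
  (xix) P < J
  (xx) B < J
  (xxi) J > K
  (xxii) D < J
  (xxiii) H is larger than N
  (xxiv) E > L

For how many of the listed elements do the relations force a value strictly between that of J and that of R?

1

The relations place R below J. An element lies strictly between them when it is forced above R and also forced below J.
Above R: {N, Q, H, F}. Below J: {P, D, C, L, K, E, N, B}.
Intersection: {N} — 1.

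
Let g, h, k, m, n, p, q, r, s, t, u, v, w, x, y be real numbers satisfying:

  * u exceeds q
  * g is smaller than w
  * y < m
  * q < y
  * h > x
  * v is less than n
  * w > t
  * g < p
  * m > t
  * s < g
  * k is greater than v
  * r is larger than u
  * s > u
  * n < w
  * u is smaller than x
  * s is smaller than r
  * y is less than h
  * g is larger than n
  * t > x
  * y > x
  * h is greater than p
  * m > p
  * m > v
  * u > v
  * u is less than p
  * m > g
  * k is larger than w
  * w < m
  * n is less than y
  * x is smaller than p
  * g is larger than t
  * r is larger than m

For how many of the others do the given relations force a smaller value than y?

From y the given relations immediately reach q, x, n.
From those, v, u — 5 in total.
No other element is forced below y by the given relations, so the count is 5.

5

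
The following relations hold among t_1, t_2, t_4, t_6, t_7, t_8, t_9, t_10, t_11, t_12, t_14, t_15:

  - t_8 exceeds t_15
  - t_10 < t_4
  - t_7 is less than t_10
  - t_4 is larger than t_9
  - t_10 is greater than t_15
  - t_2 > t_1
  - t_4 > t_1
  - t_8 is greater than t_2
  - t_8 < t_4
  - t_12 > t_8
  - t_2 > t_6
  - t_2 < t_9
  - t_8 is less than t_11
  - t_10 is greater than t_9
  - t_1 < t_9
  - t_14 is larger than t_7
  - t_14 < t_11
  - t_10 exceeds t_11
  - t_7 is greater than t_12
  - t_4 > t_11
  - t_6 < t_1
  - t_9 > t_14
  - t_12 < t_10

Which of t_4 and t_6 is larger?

Following the relations from t_6: t_6 < t_1 < t_2 < t_8 < t_12 < t_7 < t_14 < t_9 < t_10 < t_4.
So t_6 < t_4; t_4 is the larger of the two.

t_4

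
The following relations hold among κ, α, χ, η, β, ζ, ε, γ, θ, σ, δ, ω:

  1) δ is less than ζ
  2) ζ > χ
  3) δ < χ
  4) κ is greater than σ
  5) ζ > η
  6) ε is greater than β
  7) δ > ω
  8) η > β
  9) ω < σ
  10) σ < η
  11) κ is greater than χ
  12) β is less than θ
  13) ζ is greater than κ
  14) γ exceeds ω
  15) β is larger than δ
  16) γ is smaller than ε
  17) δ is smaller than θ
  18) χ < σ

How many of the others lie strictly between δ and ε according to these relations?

The relations place δ below ε. An element lies strictly between them when it is forced above δ and also forced below ε.
Above δ: {β, χ, σ, κ, θ, η, ζ}. Below ε: {ω, β, γ}.
Intersection: {β} — 1.

1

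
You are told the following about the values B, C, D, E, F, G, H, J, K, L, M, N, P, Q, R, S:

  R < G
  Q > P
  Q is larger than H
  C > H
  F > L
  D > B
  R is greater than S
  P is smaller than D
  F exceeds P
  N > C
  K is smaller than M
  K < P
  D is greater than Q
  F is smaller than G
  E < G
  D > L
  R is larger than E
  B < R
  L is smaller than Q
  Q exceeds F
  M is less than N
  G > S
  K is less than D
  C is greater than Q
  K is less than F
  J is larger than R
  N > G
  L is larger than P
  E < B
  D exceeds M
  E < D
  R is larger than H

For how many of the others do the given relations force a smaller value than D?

9

The elements the relations force below D are K, P, L, H, E, B, M, F, Q — no chain reaches any other.
That is 9.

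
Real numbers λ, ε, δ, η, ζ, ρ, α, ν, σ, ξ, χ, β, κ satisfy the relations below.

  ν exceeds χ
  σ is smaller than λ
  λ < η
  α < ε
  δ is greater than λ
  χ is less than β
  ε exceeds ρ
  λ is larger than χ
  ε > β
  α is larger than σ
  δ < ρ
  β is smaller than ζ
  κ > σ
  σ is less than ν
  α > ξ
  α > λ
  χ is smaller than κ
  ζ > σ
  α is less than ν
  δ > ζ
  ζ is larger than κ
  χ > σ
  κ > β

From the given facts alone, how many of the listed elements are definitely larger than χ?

10

The elements the relations force above χ are λ, α, ν, η, β, κ, ζ, δ, ρ, ε — no chain reaches any other.
That is 10.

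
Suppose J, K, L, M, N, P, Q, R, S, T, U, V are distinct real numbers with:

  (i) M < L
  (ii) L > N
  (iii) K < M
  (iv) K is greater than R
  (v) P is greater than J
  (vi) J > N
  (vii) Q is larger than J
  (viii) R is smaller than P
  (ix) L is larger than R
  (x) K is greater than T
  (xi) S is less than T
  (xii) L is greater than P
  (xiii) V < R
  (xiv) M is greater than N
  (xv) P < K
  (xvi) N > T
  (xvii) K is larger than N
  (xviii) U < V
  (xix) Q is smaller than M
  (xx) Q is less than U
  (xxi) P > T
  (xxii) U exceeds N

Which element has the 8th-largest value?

Q

The consecutive relations fix a unique order: S < T < N < J < Q < U < V < R < P < K < M < L.
The 8th largest is Q.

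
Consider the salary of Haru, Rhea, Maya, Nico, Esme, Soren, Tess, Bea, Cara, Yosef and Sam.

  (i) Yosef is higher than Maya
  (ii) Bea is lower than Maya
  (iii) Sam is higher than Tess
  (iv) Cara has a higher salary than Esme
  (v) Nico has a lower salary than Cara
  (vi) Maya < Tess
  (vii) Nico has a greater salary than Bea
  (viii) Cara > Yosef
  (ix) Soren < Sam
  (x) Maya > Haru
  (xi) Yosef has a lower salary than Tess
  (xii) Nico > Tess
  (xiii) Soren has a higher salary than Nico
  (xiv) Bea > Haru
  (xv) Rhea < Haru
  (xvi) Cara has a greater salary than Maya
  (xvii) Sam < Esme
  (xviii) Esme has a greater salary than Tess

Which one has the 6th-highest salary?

Tess

The consecutive relations fix a unique order: Rhea < Haru < Bea < Maya < Yosef < Tess < Nico < Soren < Sam < Esme < Cara.
The 6th largest is Tess.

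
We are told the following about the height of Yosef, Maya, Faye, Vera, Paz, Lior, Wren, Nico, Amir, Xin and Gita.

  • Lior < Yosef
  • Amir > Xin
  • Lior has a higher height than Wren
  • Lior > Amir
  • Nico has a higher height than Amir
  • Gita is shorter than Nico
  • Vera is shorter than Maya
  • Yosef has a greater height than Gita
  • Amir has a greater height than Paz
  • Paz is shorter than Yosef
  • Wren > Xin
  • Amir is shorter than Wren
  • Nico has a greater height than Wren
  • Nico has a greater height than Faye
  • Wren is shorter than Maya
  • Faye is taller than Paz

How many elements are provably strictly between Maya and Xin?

The relations place Xin below Maya. An element lies strictly between them when it is forced above Xin and also forced below Maya.
Above Xin: {Amir, Wren, Lior, Nico, Yosef}. Below Maya: {Paz, Amir, Wren, Vera}.
Intersection: {Amir, Wren} — 2.

2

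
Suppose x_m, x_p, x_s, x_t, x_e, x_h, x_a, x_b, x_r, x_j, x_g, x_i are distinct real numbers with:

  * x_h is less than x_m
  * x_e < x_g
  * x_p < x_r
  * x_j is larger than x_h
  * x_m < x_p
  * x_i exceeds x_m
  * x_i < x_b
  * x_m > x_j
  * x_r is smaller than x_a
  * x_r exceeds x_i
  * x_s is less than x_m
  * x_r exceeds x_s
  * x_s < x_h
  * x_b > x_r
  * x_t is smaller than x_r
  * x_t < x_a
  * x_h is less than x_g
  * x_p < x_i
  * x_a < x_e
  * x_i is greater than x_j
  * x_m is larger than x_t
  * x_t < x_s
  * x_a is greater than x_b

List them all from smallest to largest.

x_t < x_s < x_h < x_j < x_m < x_p < x_i < x_r < x_b < x_a < x_e < x_g

Each adjacent pair is fixed by a given relation: x_t < x_s; x_s < x_h; x_h < x_j; x_j < x_m; x_m < x_p; x_p < x_i; x_i < x_r; x_r < x_b; x_b < x_a; x_a < x_e; x_e < x_g. Chaining them end to end gives the full order.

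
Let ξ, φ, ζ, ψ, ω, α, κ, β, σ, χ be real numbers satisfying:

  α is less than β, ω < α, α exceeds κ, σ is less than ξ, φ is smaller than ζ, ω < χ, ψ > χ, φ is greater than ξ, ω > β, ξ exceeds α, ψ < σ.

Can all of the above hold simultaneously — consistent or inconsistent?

inconsistent

Chaining the given relations yields α < β < ω, so α < ω. But one relation states ω < α. These cannot both hold.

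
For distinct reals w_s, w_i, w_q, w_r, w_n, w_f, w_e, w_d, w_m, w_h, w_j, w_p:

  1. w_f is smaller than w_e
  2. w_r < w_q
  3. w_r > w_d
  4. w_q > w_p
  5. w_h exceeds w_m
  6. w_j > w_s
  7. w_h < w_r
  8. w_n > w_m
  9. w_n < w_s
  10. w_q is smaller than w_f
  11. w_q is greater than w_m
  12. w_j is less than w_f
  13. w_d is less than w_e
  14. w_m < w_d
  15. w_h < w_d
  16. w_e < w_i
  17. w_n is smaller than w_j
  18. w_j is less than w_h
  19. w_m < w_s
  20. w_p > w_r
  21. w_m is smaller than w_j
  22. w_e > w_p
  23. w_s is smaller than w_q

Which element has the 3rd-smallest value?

w_s

Chaining the given pairs: w_m < w_n < w_s < w_j < w_h < w_d < w_r < w_p < w_q < w_f < w_e < w_i.
The 3rd smallest is w_s.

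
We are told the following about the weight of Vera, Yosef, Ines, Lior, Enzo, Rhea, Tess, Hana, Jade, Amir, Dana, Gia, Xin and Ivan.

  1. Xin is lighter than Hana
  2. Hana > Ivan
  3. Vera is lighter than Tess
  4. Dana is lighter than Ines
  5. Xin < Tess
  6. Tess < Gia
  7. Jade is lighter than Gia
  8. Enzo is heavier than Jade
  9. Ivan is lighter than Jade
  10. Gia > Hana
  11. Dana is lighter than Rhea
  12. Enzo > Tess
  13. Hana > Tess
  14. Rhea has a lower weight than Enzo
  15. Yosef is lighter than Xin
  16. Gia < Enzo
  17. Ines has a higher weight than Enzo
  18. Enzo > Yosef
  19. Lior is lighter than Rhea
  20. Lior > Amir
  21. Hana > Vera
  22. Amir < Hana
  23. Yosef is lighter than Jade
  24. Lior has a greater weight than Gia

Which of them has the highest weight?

Chaining downward from Ines: directly below it, Dana, Enzo; then Yosef, Tess, Jade, Gia, Rhea; then Ivan, Vera, Xin, Hana, Lior; then Amir.
That covers every other element, and nothing is given above Ines, so Ines is the highest weight.

Ines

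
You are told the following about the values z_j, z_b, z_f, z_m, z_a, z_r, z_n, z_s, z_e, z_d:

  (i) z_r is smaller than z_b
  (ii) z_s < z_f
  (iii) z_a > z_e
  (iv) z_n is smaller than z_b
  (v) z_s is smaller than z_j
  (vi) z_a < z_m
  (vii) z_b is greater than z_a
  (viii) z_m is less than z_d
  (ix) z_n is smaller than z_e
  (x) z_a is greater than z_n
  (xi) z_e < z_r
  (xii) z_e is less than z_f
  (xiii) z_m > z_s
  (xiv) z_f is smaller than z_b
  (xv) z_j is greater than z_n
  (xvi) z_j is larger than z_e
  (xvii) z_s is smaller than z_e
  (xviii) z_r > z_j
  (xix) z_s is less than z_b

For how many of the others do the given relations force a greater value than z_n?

8

Directly above z_n: z_e, z_a, z_j, z_b.
One step further: z_m, z_r, z_f (7 so far).
One step further: z_d (8 so far).
Nothing else is reachable above z_n; 8 in all.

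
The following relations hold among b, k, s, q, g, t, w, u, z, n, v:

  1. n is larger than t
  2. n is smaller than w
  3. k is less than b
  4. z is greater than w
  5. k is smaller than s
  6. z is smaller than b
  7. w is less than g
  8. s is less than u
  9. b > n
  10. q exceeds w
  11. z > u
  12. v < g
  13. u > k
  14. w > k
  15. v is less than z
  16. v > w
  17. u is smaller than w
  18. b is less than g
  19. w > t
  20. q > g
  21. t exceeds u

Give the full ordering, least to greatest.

Each adjacent pair is fixed by a given relation: k < s; s < u; u < t; t < n; n < w; w < v; v < z; z < b; b < g; g < q. Chaining them end to end gives the full order.

k < s < u < t < n < w < v < z < b < g < q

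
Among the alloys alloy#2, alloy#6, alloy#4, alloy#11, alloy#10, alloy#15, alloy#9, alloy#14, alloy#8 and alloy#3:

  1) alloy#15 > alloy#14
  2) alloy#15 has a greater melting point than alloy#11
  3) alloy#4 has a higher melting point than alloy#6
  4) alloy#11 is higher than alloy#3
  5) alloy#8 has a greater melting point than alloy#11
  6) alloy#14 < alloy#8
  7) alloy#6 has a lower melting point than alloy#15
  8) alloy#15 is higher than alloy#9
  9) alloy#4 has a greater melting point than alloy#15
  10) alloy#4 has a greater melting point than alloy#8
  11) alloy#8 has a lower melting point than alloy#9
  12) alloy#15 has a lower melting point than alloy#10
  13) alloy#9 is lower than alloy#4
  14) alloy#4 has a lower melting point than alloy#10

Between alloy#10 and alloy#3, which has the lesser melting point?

Link the given pairs in sequence: alloy#3 < alloy#11; alloy#11 < alloy#8; alloy#8 < alloy#9; alloy#9 < alloy#15; alloy#15 < alloy#4; alloy#4 < alloy#10.
Chaining these gives alloy#3 < alloy#11 < alloy#8 < alloy#9 < alloy#15 < alloy#4 < alloy#10.
So alloy#3 < alloy#10; alloy#3 is the lower of the two.

alloy#3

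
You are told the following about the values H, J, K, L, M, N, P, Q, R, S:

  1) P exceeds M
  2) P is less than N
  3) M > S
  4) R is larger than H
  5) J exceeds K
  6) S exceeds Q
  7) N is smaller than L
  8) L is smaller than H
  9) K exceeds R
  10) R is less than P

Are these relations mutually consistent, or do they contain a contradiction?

We have R < P stated directly, yet also P < N < L < H < R by chaining the others — so P < R. Contradiction.

inconsistent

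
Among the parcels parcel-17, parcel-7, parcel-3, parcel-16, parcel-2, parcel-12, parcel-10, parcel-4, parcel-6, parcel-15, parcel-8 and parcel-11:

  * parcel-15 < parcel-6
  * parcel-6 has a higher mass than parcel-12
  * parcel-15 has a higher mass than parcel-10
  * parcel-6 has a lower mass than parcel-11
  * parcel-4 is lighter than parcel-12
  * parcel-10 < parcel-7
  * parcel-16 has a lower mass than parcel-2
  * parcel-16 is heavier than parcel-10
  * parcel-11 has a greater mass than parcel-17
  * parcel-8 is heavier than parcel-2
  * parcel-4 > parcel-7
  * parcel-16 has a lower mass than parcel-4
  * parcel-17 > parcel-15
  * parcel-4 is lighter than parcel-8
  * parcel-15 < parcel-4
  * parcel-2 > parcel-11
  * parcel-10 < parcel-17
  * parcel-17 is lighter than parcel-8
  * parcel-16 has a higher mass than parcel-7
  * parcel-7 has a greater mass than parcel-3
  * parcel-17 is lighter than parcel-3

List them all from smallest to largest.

Nothing is placed below parcel-10, so it is least; from there parcel-10 < parcel-15; parcel-15 < parcel-17; parcel-17 < parcel-3; parcel-3 < parcel-7; parcel-7 < parcel-16; parcel-16 < parcel-4; parcel-4 < parcel-12; parcel-12 < parcel-6; parcel-6 < parcel-11; parcel-11 < parcel-2; parcel-2 < parcel-8, each given directly.

parcel-10 < parcel-15 < parcel-17 < parcel-3 < parcel-7 < parcel-16 < parcel-4 < parcel-12 < parcel-6 < parcel-11 < parcel-2 < parcel-8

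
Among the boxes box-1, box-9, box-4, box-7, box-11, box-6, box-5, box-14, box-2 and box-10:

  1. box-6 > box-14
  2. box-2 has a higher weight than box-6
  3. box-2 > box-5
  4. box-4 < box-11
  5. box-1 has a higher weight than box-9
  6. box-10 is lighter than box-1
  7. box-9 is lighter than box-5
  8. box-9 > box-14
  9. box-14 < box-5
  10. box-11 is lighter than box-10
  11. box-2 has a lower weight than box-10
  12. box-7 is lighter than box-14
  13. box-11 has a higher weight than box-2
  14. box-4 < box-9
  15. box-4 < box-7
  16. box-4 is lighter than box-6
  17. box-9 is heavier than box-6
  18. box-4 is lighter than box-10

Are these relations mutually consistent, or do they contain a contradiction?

The single ordering box-4 < box-7 < box-14 < box-6 < box-9 < box-5 < box-2 < box-11 < box-10 < box-1 satisfies every listed relation, so no contradiction arises.

consistent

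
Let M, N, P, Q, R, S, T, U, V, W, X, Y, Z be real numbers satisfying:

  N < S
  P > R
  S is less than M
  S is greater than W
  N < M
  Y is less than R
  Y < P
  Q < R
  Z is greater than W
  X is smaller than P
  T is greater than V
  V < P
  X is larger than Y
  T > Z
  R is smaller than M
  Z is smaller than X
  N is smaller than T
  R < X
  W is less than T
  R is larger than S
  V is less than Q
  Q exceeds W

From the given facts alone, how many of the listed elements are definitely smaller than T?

4

The elements the relations force below T are V, W, Z, N — no chain reaches any other.
That is 4.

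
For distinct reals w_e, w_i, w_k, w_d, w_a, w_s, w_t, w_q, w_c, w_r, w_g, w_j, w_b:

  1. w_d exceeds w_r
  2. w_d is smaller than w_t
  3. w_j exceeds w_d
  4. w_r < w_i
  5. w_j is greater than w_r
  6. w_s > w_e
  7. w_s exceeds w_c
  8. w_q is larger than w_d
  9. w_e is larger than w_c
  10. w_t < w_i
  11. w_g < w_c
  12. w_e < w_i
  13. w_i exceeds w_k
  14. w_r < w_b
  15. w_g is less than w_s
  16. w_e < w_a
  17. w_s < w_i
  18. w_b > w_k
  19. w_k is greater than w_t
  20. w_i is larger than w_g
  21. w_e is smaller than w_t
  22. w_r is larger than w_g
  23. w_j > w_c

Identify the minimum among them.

Chaining upward from w_g: directly above it, w_c, w_r, w_s, w_i; then w_e, w_d, w_j, w_b; then w_t, w_q, w_a; then w_k.
That covers every other element, and nothing is given below w_g, so w_g is the minimum.

w_g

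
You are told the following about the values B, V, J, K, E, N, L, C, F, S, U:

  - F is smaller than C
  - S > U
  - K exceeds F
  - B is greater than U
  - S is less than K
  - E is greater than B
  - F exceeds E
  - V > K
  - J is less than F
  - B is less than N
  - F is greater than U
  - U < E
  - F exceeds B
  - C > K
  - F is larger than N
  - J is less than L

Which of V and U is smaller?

U < B and B < N give U < N.
With N < F: U < B < N < F.
With F < K: U < B < N < F < K.
With K < V: U < B < N < F < K < V.
So U < V; U is the smaller of the two.

U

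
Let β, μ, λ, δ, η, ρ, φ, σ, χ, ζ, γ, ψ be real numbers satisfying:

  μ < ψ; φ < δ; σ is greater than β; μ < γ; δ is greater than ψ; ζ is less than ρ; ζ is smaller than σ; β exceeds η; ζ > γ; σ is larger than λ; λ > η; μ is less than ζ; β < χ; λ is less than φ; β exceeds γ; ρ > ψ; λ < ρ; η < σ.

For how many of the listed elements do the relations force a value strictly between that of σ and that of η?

2

The relations place η below σ. An element lies strictly between them when it is forced above η and also forced below σ.
Above η: {λ, β, φ, χ, δ, ρ}. Below σ: {λ, μ, γ, β, ζ}.
Intersection: {λ, β} — 2.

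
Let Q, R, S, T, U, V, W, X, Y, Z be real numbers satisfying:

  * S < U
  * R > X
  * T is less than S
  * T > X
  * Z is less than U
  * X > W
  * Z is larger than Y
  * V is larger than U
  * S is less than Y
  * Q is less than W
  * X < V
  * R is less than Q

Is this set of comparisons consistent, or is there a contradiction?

We have X < R stated directly, yet also R < Q < W < X by chaining the others — so R < X. Contradiction.

inconsistent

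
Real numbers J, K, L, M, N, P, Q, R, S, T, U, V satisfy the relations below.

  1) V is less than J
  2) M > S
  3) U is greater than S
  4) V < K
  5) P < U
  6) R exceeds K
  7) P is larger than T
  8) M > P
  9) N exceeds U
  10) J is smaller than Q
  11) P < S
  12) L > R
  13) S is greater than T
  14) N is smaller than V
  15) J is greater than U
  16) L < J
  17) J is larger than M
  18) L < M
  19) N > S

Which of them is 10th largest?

Chaining the given pairs: T < P < S < U < N < V < K < R < L < M < J < Q.
The 10th largest is S.

S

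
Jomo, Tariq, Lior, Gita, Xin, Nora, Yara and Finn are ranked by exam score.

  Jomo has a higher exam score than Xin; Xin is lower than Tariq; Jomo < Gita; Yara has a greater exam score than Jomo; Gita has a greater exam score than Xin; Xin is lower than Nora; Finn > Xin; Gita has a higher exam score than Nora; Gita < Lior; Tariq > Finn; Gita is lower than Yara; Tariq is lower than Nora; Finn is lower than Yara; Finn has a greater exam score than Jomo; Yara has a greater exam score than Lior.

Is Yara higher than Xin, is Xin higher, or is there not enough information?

Xin < Jomo and Jomo < Finn give Xin < Finn.
Then Finn < Tariq extends the chain to Tariq.
With Tariq < Nora: Xin < Jomo < Finn < Tariq < Nora.
With Nora < Gita: Xin < Jomo < Finn < Tariq < Nora < Gita.
With Gita < Lior: Xin < Jomo < Finn < Tariq < Nora < Gita < Lior.
Then Lior < Yara extends the chain to Yara.
So Yara is higher.

Yara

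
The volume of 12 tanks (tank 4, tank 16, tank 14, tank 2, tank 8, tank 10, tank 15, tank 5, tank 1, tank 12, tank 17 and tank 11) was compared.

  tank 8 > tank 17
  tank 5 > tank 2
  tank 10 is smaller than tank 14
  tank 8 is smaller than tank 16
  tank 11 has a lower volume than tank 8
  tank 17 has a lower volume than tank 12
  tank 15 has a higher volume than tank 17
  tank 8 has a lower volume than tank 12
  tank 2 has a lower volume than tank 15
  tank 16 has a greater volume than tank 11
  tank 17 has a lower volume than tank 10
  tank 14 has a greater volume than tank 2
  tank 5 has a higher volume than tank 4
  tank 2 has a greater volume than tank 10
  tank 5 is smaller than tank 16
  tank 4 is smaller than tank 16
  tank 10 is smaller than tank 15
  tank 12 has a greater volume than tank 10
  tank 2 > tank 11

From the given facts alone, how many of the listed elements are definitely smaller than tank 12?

4

Directly below tank 12: tank 17, tank 10, tank 8.
One step further: tank 11 (4 so far).
Nothing else is reachable below tank 12; 4 in all.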